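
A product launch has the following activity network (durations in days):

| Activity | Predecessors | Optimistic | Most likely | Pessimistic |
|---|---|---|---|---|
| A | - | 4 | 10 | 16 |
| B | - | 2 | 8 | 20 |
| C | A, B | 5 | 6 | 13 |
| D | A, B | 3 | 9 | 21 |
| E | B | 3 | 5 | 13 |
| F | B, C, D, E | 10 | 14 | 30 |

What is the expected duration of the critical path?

te_A = (4 + 4·10 + 16)/6 = 60/6 = 10
te_B = (2 + 4·8 + 20)/6 = 54/6 = 9
te_C = (5 + 4·6 + 13)/6 = 42/6 = 7
te_D = (3 + 4·9 + 21)/6 = 60/6 = 10
te_E = (3 + 4·5 + 13)/6 = 36/6 = 6
te_F = (10 + 4·14 + 30)/6 = 96/6 = 16

Forward pass:
ES_A = 0; EF_A = 10
ES_B = 0; EF_B = 9
ES_C = max(EF_A=10, EF_B=9) = 10; EF_C = 10+7 = 17
ES_D = max(EF_A=10, EF_B=9) = 10; EF_D = 10+10 = 20
ES_E = 9; EF_E = 9+6 = 15
ES_F = max(EF_B=9, EF_C=17, EF_D=20, EF_E=15) = 20; EF_F = 20+16 = 36
Expected project duration μ = 36 days. Critical path: A → D → F.

36 days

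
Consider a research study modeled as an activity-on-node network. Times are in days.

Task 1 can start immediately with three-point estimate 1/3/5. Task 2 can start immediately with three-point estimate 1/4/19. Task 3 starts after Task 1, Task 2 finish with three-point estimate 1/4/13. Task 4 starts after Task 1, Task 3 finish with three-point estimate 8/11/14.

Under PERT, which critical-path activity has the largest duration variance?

te_Task 1 = (1 + 4·3 + 5)/6 = 18/6 = 3; σ²_Task 1 = ((5−1)/6)² = 0.444
te_Task 2 = (1 + 4·4 + 19)/6 = 36/6 = 6; σ²_Task 2 = ((19−1)/6)² = 9.000
te_Task 3 = (1 + 4·4 + 13)/6 = 30/6 = 5; σ²_Task 3 = ((13−1)/6)² = 4.000
te_Task 4 = (8 + 4·11 + 14)/6 = 66/6 = 11; σ²_Task 4 = ((14−8)/6)² = 1.000

Forward pass:
ES_Task 1 = 0; EF_Task 1 = 3
ES_Task 2 = 0; EF_Task 2 = 6
ES_Task 3 = max(EF_Task 1=3, EF_Task 2=6) = 6; EF_Task 3 = 6+5 = 11
ES_Task 4 = max(EF_Task 1=3, EF_Task 3=11) = 11; EF_Task 4 = 11+11 = 22
Expected project duration μ = 22 days. Critical path: Task 2 → Task 3 → Task 4.

Variances on critical path: σ²_Task 2=9.000, σ²_Task 3=4.000, σ²_Task 4=1.000.
Largest is σ²_Task 2 = 9.000.

Task 2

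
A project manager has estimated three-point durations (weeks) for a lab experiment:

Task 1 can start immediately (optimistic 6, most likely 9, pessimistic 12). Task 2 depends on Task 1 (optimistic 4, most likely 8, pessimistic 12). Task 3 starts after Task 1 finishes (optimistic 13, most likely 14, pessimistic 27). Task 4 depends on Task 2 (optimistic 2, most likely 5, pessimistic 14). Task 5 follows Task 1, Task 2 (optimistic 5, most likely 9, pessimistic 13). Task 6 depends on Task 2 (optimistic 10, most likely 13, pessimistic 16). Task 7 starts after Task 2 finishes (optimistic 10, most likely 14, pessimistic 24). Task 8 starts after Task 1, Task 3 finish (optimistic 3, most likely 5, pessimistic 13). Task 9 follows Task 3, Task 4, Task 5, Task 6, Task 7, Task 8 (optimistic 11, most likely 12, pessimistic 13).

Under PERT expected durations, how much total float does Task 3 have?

te_Task 1 = (6 + 4·9 + 12)/6 = 54/6 = 9
te_Task 2 = (4 + 4·8 + 12)/6 = 48/6 = 8
te_Task 3 = (13 + 4·14 + 27)/6 = 96/6 = 16
te_Task 4 = (2 + 4·5 + 14)/6 = 36/6 = 6
te_Task 5 = (5 + 4·9 + 13)/6 = 54/6 = 9
te_Task 6 = (10 + 4·13 + 16)/6 = 78/6 = 13
te_Task 7 = (10 + 4·14 + 24)/6 = 90/6 = 15
te_Task 8 = (3 + 4·5 + 13)/6 = 36/6 = 6
te_Task 9 = (11 + 4·12 + 13)/6 = 72/6 = 12

Forward pass:
ES_Task 1 = 0; EF_Task 1 = 9
ES_Task 2 = 9; EF_Task 2 = 9+8 = 17
ES_Task 3 = 9; EF_Task 3 = 9+16 = 25
ES_Task 4 = 17; EF_Task 4 = 17+6 = 23
ES_Task 5 = max(EF_Task 1=9, EF_Task 2=17) = 17; EF_Task 5 = 17+9 = 26
ES_Task 6 = 17; EF_Task 6 = 17+13 = 30
ES_Task 7 = 17; EF_Task 7 = 17+15 = 32
ES_Task 8 = max(EF_Task 1=9, EF_Task 3=25) = 25; EF_Task 8 = 25+6 = 31
ES_Task 9 = max(EF_Task 3=25, EF_Task 4=23, EF_Task 5=26, EF_Task 6=30, EF_Task 7=32, EF_Task 8=31) = 32; EF_Task 9 = 32+12 = 44
Expected project duration μ = 44 weeks. Critical path: Task 1 → Task 2 → Task 7 → Task 9.

Backward pass:
LF_Task 9 = 44; LS_Task 9 = 44−12 = 32
LF_Task 8 = LS_Task 9 = 32; LS_Task 8 = 32−6 = 26
LF_Task 7 = LS_Task 9 = 32; LS_Task 7 = 32−15 = 17
LF_Task 6 = LS_Task 9 = 32; LS_Task 6 = 32−13 = 19
LF_Task 5 = LS_Task 9 = 32; LS_Task 5 = 32−9 = 23
LF_Task 4 = LS_Task 9 = 32; LS_Task 4 = 32−6 = 26
LF_Task 3 = min(LS_Task 8=26, LS_Task 9=32) = 26; LS_Task 3 = 26−16 = 10
LF_Task 2 = min(LS_Task 4=26, LS_Task 5=23, LS_Task 6=19, LS_Task 7=17) = 17; LS_Task 2 = 17−8 = 9
LF_Task 1 = min(LS_Task 2=9, LS_Task 3=10, LS_Task 5=23, LS_Task 8=26) = 9; LS_Task 1 = 9−9 = 0
Slack_Task 3 = LS_Task 3 − ES_Task 3 = 10 − 9 = 1

1 weeks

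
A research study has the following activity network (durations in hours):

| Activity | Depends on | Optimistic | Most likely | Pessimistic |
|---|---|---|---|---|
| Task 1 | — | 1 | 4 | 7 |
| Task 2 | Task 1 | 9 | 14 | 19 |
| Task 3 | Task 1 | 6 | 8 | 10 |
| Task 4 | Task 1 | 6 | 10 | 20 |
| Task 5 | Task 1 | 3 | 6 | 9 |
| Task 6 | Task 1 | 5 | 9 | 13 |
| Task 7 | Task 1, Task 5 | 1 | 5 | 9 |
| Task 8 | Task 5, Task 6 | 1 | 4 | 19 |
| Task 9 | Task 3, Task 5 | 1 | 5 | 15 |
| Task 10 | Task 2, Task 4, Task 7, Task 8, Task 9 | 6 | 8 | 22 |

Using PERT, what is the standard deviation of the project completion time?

4.35 hours

te_Task 1 = (1 + 4·4 + 7)/6 = 24/6 = 4; σ²_Task 1 = ((7−1)/6)² = 1.000
te_Task 2 = (9 + 4·14 + 19)/6 = 84/6 = 14; σ²_Task 2 = ((19−9)/6)² = 2.778
te_Task 3 = (6 + 4·8 + 10)/6 = 48/6 = 8; σ²_Task 3 = ((10−6)/6)² = 0.444
te_Task 4 = (6 + 4·10 + 20)/6 = 66/6 = 11; σ²_Task 4 = ((20−6)/6)² = 5.444
te_Task 5 = (3 + 4·6 + 9)/6 = 36/6 = 6; σ²_Task 5 = ((9−3)/6)² = 1.000
te_Task 6 = (5 + 4·9 + 13)/6 = 54/6 = 9; σ²_Task 6 = ((13−5)/6)² = 1.778
te_Task 7 = (1 + 4·5 + 9)/6 = 30/6 = 5; σ²_Task 7 = ((9−1)/6)² = 1.778
te_Task 8 = (1 + 4·4 + 19)/6 = 36/6 = 6; σ²_Task 8 = ((19−1)/6)² = 9.000
te_Task 9 = (1 + 4·5 + 15)/6 = 36/6 = 6; σ²_Task 9 = ((15−1)/6)² = 5.444
te_Task 10 = (6 + 4·8 + 22)/6 = 60/6 = 10; σ²_Task 10 = ((22−6)/6)² = 7.111

Forward pass:
ES_Task 1 = 0; EF_Task 1 = 4
ES_Task 2 = 4; EF_Task 2 = 4+14 = 18
ES_Task 3 = 4; EF_Task 3 = 4+8 = 12
ES_Task 4 = 4; EF_Task 4 = 4+11 = 15
ES_Task 5 = 4; EF_Task 5 = 4+6 = 10
ES_Task 6 = 4; EF_Task 6 = 4+9 = 13
ES_Task 7 = max(EF_Task 1=4, EF_Task 5=10) = 10; EF_Task 7 = 10+5 = 15
ES_Task 8 = max(EF_Task 5=10, EF_Task 6=13) = 13; EF_Task 8 = 13+6 = 19
ES_Task 9 = max(EF_Task 3=12, EF_Task 5=10) = 12; EF_Task 9 = 12+6 = 18
ES_Task 10 = max(EF_Task 2=18, EF_Task 4=15, EF_Task 7=15, EF_Task 8=19, EF_Task 9=18) = 19; EF_Task 10 = 19+10 = 29
Expected project duration μ = 29 hours. Critical path: Task 1 → Task 6 → Task 8 → Task 10.

Variance along critical path = 1.000 + 1.778 + 9.000 + 7.111 = 18.889
σ = √18.889 = 4.346 hours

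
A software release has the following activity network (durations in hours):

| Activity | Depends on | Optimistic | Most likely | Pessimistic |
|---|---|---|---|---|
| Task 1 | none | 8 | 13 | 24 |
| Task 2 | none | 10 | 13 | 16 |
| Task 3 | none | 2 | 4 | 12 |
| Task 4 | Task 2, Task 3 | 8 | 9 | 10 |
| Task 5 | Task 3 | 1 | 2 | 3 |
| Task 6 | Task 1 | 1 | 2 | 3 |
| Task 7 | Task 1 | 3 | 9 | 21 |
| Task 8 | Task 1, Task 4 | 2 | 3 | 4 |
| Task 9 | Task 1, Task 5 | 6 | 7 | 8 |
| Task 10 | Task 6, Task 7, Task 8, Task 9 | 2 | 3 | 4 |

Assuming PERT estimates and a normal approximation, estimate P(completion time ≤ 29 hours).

0.807

te_Task 1 = (8 + 4·13 + 24)/6 = 84/6 = 14; σ²_Task 1 = ((24−8)/6)² = 7.111
te_Task 2 = (10 + 4·13 + 16)/6 = 78/6 = 13; σ²_Task 2 = ((16−10)/6)² = 1.000
te_Task 3 = (2 + 4·4 + 12)/6 = 30/6 = 5; σ²_Task 3 = ((12−2)/6)² = 2.778
te_Task 4 = (8 + 4·9 + 10)/6 = 54/6 = 9; σ²_Task 4 = ((10−8)/6)² = 0.111
te_Task 5 = (1 + 4·2 + 3)/6 = 12/6 = 2; σ²_Task 5 = ((3−1)/6)² = 0.111
te_Task 6 = (1 + 4·2 + 3)/6 = 12/6 = 2; σ²_Task 6 = ((3−1)/6)² = 0.111
te_Task 7 = (3 + 4·9 + 21)/6 = 60/6 = 10; σ²_Task 7 = ((21−3)/6)² = 9.000
te_Task 8 = (2 + 4·3 + 4)/6 = 18/6 = 3; σ²_Task 8 = ((4−2)/6)² = 0.111
te_Task 9 = (6 + 4·7 + 8)/6 = 42/6 = 7; σ²_Task 9 = ((8−6)/6)² = 0.111
te_Task 10 = (2 + 4·3 + 4)/6 = 18/6 = 3; σ²_Task 10 = ((4−2)/6)² = 0.111

Forward pass:
ES_Task 1 = 0; EF_Task 1 = 14
ES_Task 2 = 0; EF_Task 2 = 13
ES_Task 3 = 0; EF_Task 3 = 5
ES_Task 4 = max(EF_Task 2=13, EF_Task 3=5) = 13; EF_Task 4 = 13+9 = 22
ES_Task 5 = 5; EF_Task 5 = 5+2 = 7
ES_Task 6 = 14; EF_Task 6 = 14+2 = 16
ES_Task 7 = 14; EF_Task 7 = 14+10 = 24
ES_Task 8 = max(EF_Task 1=14, EF_Task 4=22) = 22; EF_Task 8 = 22+3 = 25
ES_Task 9 = max(EF_Task 1=14, EF_Task 5=7) = 14; EF_Task 9 = 14+7 = 21
ES_Task 10 = max(EF_Task 6=16, EF_Task 7=24, EF_Task 8=25, EF_Task 9=21) = 25; EF_Task 10 = 25+3 = 28
Expected project duration μ = 28 hours. Critical path: Task 2 → Task 4 → Task 8 → Task 10.

Variance along critical path = 1.000 + 0.111 + 0.111 + 0.111 = 1.333; σ = √1.333 = 1.155 hours.
Z = (29 − 28) / 1.155 = 0.866
P(T ≤ 29) = Φ(0.866) ≈ 0.807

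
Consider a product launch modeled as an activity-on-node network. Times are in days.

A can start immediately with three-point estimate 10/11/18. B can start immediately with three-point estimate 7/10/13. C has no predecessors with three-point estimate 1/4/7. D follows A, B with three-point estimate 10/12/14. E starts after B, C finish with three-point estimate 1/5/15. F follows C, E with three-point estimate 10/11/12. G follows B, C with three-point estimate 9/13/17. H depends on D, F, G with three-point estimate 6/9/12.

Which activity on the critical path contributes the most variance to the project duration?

te_A = (10 + 4·11 + 18)/6 = 72/6 = 12; σ²_A = ((18−10)/6)² = 1.778
te_B = (7 + 4·10 + 13)/6 = 60/6 = 10; σ²_B = ((13−7)/6)² = 1.000
te_C = (1 + 4·4 + 7)/6 = 24/6 = 4; σ²_C = ((7−1)/6)² = 1.000
te_D = (10 + 4·12 + 14)/6 = 72/6 = 12; σ²_D = ((14−10)/6)² = 0.444
te_E = (1 + 4·5 + 15)/6 = 36/6 = 6; σ²_E = ((15−1)/6)² = 5.444
te_F = (10 + 4·11 + 12)/6 = 66/6 = 11; σ²_F = ((12−10)/6)² = 0.111
te_G = (9 + 4·13 + 17)/6 = 78/6 = 13; σ²_G = ((17−9)/6)² = 1.778
te_H = (6 + 4·9 + 12)/6 = 54/6 = 9; σ²_H = ((12−6)/6)² = 1.000

Forward pass:
ES_A = 0; EF_A = 12
ES_B = 0; EF_B = 10
ES_C = 0; EF_C = 4
ES_D = max(EF_A=12, EF_B=10) = 12; EF_D = 12+12 = 24
ES_E = max(EF_B=10, EF_C=4) = 10; EF_E = 10+6 = 16
ES_F = max(EF_C=4, EF_E=16) = 16; EF_F = 16+11 = 27
ES_G = max(EF_B=10, EF_C=4) = 10; EF_G = 10+13 = 23
ES_H = max(EF_D=24, EF_F=27, EF_G=23) = 27; EF_H = 27+9 = 36
Expected project duration μ = 36 days. Critical path: B → E → F → H.

Variances on critical path: σ²_B=1.000, σ²_E=5.444, σ²_F=0.111, σ²_H=1.000.
Largest is σ²_E = 5.444.

E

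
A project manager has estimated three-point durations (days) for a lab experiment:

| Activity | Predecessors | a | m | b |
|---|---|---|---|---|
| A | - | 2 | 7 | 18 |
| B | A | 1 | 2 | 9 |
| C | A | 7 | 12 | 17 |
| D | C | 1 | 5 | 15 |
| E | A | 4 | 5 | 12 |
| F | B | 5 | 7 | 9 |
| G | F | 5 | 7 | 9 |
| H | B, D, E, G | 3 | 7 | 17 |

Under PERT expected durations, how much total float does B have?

1 days

te_A = (2 + 4·7 + 18)/6 = 48/6 = 8
te_B = (1 + 4·2 + 9)/6 = 18/6 = 3
te_C = (7 + 4·12 + 17)/6 = 72/6 = 12
te_D = (1 + 4·5 + 15)/6 = 36/6 = 6
te_E = (4 + 4·5 + 12)/6 = 36/6 = 6
te_F = (5 + 4·7 + 9)/6 = 42/6 = 7
te_G = (5 + 4·7 + 9)/6 = 42/6 = 7
te_H = (3 + 4·7 + 17)/6 = 48/6 = 8

Forward pass:
ES_A = 0; EF_A = 8
ES_B = 8; EF_B = 8+3 = 11
ES_C = 8; EF_C = 8+12 = 20
ES_D = 20; EF_D = 20+6 = 26
ES_E = 8; EF_E = 8+6 = 14
ES_F = 11; EF_F = 11+7 = 18
ES_G = 18; EF_G = 18+7 = 25
ES_H = max(EF_B=11, EF_D=26, EF_E=14, EF_G=25) = 26; EF_H = 26+8 = 34
Expected project duration μ = 34 days. Critical path: A → C → D → H.

Backward pass:
LF_H = 34; LS_H = 34−8 = 26
LF_G = LS_H = 26; LS_G = 26−7 = 19
LF_F = LS_G = 19; LS_F = 19−7 = 12
LF_E = LS_H = 26; LS_E = 26−6 = 20
LF_D = LS_H = 26; LS_D = 26−6 = 20
LF_C = LS_D = 20; LS_C = 20−12 = 8
LF_B = min(LS_F=12, LS_H=26) = 12; LS_B = 12−3 = 9
LF_A = min(LS_B=9, LS_C=8, LS_E=20) = 8; LS_A = 8−8 = 0
Slack_B = LS_B − ES_B = 9 − 8 = 1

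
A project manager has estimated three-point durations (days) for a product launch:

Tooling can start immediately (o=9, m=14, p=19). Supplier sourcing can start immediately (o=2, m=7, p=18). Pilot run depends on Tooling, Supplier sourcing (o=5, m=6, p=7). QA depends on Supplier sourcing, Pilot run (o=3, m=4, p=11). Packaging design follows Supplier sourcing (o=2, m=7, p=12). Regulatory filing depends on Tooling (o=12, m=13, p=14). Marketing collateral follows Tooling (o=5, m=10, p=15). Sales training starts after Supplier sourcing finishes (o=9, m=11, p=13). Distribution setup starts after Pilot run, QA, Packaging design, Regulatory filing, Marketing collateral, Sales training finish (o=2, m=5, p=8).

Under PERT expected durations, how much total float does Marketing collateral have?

te_Tooling = (9 + 4·14 + 19)/6 = 84/6 = 14
te_Supplier sourcing = (2 + 4·7 + 18)/6 = 48/6 = 8
te_Pilot run = (5 + 4·6 + 7)/6 = 36/6 = 6
te_QA = (3 + 4·4 + 11)/6 = 30/6 = 5
te_Packaging design = (2 + 4·7 + 12)/6 = 42/6 = 7
te_Regulatory filing = (12 + 4·13 + 14)/6 = 78/6 = 13
te_Marketing collateral = (5 + 4·10 + 15)/6 = 60/6 = 10
te_Sales training = (9 + 4·11 + 13)/6 = 66/6 = 11
te_Distribution setup = (2 + 4·5 + 8)/6 = 30/6 = 5

Forward pass:
ES_Tooling = 0; EF_Tooling = 14
ES_Supplier sourcing = 0; EF_Supplier sourcing = 8
ES_Pilot run = max(EF_Tooling=14, EF_Supplier sourcing=8) = 14; EF_Pilot run = 14+6 = 20
ES_QA = max(EF_Supplier sourcing=8, EF_Pilot run=20) = 20; EF_QA = 20+5 = 25
ES_Packaging design = 8; EF_Packaging design = 8+7 = 15
ES_Regulatory filing = 14; EF_Regulatory filing = 14+13 = 27
ES_Marketing collateral = 14; EF_Marketing collateral = 14+10 = 24
ES_Sales training = 8; EF_Sales training = 8+11 = 19
ES_Distribution setup = max(EF_Pilot run=20, EF_QA=25, EF_Packaging design=15, EF_Regulatory filing=27, EF_Marketing collateral=24, EF_Sales training=19) = 27; EF_Distribution setup = 27+5 = 32
Expected project duration μ = 32 days. Critical path: Tooling → Regulatory filing → Distribution setup.

Backward pass:
LF_Distribution setup = 32; LS_Distribution setup = 32−5 = 27
LF_Sales training = LS_Distribution setup = 27; LS_Sales training = 27−11 = 16
LF_Marketing collateral = LS_Distribution setup = 27; LS_Marketing collateral = 27−10 = 17
LF_Regulatory filing = LS_Distribution setup = 27; LS_Regulatory filing = 27−13 = 14
LF_Packaging design = LS_Distribution setup = 27; LS_Packaging design = 27−7 = 20
LF_QA = LS_Distribution setup = 27; LS_QA = 27−5 = 22
LF_Pilot run = min(LS_QA=22, LS_Distribution setup=27) = 22; LS_Pilot run = 22−6 = 16
LF_Supplier sourcing = min(LS_Pilot run=16, LS_QA=22, LS_Packaging design=20, LS_Sales training=16) = 16; LS_Supplier sourcing = 16−8 = 8
LF_Tooling = min(LS_Pilot run=16, LS_Regulatory filing=14, LS_Marketing collateral=17) = 14; LS_Tooling = 14−14 = 0
Slack_Marketing collateral = LS_Marketing collateral − ES_Marketing collateral = 17 − 14 = 3

3 days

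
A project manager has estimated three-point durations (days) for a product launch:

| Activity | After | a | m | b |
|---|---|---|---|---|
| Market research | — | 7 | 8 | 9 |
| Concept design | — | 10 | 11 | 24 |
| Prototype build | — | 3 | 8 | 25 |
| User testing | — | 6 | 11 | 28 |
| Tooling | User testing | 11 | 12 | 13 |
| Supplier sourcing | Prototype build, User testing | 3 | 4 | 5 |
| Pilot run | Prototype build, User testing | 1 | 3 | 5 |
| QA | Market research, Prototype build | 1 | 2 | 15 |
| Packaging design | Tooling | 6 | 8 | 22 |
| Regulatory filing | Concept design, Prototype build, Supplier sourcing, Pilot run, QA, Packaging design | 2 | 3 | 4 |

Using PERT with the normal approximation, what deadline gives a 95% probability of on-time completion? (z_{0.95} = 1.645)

te_Market research = (7 + 4·8 + 9)/6 = 48/6 = 8; σ²_Market research = ((9−7)/6)² = 0.111
te_Concept design = (10 + 4·11 + 24)/6 = 78/6 = 13; σ²_Concept design = ((24−10)/6)² = 5.444
te_Prototype build = (3 + 4·8 + 25)/6 = 60/6 = 10; σ²_Prototype build = ((25−3)/6)² = 13.444
te_User testing = (6 + 4·11 + 28)/6 = 78/6 = 13; σ²_User testing = ((28−6)/6)² = 13.444
te_Tooling = (11 + 4·12 + 13)/6 = 72/6 = 12; σ²_Tooling = ((13−11)/6)² = 0.111
te_Supplier sourcing = (3 + 4·4 + 5)/6 = 24/6 = 4; σ²_Supplier sourcing = ((5−3)/6)² = 0.111
te_Pilot run = (1 + 4·3 + 5)/6 = 18/6 = 3; σ²_Pilot run = ((5−1)/6)² = 0.444
te_QA = (1 + 4·2 + 15)/6 = 24/6 = 4; σ²_QA = ((15−1)/6)² = 5.444
te_Packaging design = (6 + 4·8 + 22)/6 = 60/6 = 10; σ²_Packaging design = ((22−6)/6)² = 7.111
te_Regulatory filing = (2 + 4·3 + 4)/6 = 18/6 = 3; σ²_Regulatory filing = ((4−2)/6)² = 0.111

Forward pass:
ES_Market research = 0; EF_Market research = 8
ES_Concept design = 0; EF_Concept design = 13
ES_Prototype build = 0; EF_Prototype build = 10
ES_User testing = 0; EF_User testing = 13
ES_Tooling = 13; EF_Tooling = 13+12 = 25
ES_Supplier sourcing = max(EF_Prototype build=10, EF_User testing=13) = 13; EF_Supplier sourcing = 13+4 = 17
ES_Pilot run = max(EF_Prototype build=10, EF_User testing=13) = 13; EF_Pilot run = 13+3 = 16
ES_QA = max(EF_Market research=8, EF_Prototype build=10) = 10; EF_QA = 10+4 = 14
ES_Packaging design = 25; EF_Packaging design = 25+10 = 35
ES_Regulatory filing = max(EF_Concept design=13, EF_Prototype build=10, EF_Supplier sourcing=17, EF_Pilot run=16, EF_QA=14, EF_Packaging design=35) = 35; EF_Regulatory filing = 35+3 = 38
Expected project duration μ = 38 days. Critical path: User testing → Tooling → Packaging design → Regulatory filing.

Variance along critical path = 13.444 + 0.111 + 7.111 + 0.111 = 20.778; σ = 4.558 days.
D = μ + z·σ = 38 + 1.645·4.558 = 45.5 days

45.5 days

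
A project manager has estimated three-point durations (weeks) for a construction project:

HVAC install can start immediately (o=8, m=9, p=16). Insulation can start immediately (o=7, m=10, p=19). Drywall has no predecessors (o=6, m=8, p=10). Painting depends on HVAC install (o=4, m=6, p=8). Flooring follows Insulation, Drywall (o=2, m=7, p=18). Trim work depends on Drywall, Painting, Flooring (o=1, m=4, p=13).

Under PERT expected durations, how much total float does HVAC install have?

3 weeks

te_HVAC install = (8 + 4·9 + 16)/6 = 60/6 = 10
te_Insulation = (7 + 4·10 + 19)/6 = 66/6 = 11
te_Drywall = (6 + 4·8 + 10)/6 = 48/6 = 8
te_Painting = (4 + 4·6 + 8)/6 = 36/6 = 6
te_Flooring = (2 + 4·7 + 18)/6 = 48/6 = 8
te_Trim work = (1 + 4·4 + 13)/6 = 30/6 = 5

Forward pass:
ES_HVAC install = 0; EF_HVAC install = 10
ES_Insulation = 0; EF_Insulation = 11
ES_Drywall = 0; EF_Drywall = 8
ES_Painting = 10; EF_Painting = 10+6 = 16
ES_Flooring = max(EF_Insulation=11, EF_Drywall=8) = 11; EF_Flooring = 11+8 = 19
ES_Trim work = max(EF_Drywall=8, EF_Painting=16, EF_Flooring=19) = 19; EF_Trim work = 19+5 = 24
Expected project duration μ = 24 weeks. Critical path: Insulation → Flooring → Trim work.

Backward pass:
LF_Trim work = 24; LS_Trim work = 24−5 = 19
LF_Flooring = LS_Trim work = 19; LS_Flooring = 19−8 = 11
LF_Painting = LS_Trim work = 19; LS_Painting = 19−6 = 13
LF_Drywall = min(LS_Flooring=11, LS_Trim work=19) = 11; LS_Drywall = 11−8 = 3
LF_Insulation = LS_Flooring = 11; LS_Insulation = 11−11 = 0
LF_HVAC install = LS_Painting = 13; LS_HVAC install = 13−10 = 3
Slack_HVAC install = LS_HVAC install − ES_HVAC install = 3 − 0 = 3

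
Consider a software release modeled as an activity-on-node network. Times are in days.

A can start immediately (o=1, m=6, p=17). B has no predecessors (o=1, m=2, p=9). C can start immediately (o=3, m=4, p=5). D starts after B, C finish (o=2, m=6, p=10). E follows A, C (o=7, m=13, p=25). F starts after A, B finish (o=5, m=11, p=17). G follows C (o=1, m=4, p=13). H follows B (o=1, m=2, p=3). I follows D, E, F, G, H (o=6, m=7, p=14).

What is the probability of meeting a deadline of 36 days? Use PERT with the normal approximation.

0.951

te_A = (1 + 4·6 + 17)/6 = 42/6 = 7; σ²_A = ((17−1)/6)² = 7.111
te_B = (1 + 4·2 + 9)/6 = 18/6 = 3; σ²_B = ((9−1)/6)² = 1.778
te_C = (3 + 4·4 + 5)/6 = 24/6 = 4; σ²_C = ((5−3)/6)² = 0.111
te_D = (2 + 4·6 + 10)/6 = 36/6 = 6; σ²_D = ((10−2)/6)² = 1.778
te_E = (7 + 4·13 + 25)/6 = 84/6 = 14; σ²_E = ((25−7)/6)² = 9.000
te_F = (5 + 4·11 + 17)/6 = 66/6 = 11; σ²_F = ((17−5)/6)² = 4.000
te_G = (1 + 4·4 + 13)/6 = 30/6 = 5; σ²_G = ((13−1)/6)² = 4.000
te_H = (1 + 4·2 + 3)/6 = 12/6 = 2; σ²_H = ((3−1)/6)² = 0.111
te_I = (6 + 4·7 + 14)/6 = 48/6 = 8; σ²_I = ((14−6)/6)² = 1.778

Forward pass:
ES_A = 0; EF_A = 7
ES_B = 0; EF_B = 3
ES_C = 0; EF_C = 4
ES_D = max(EF_B=3, EF_C=4) = 4; EF_D = 4+6 = 10
ES_E = max(EF_A=7, EF_C=4) = 7; EF_E = 7+14 = 21
ES_F = max(EF_A=7, EF_B=3) = 7; EF_F = 7+11 = 18
ES_G = 4; EF_G = 4+5 = 9
ES_H = 3; EF_H = 3+2 = 5
ES_I = max(EF_D=10, EF_E=21, EF_F=18, EF_G=9, EF_H=5) = 21; EF_I = 21+8 = 29
Expected project duration μ = 29 days. Critical path: A → E → I.

Variance along critical path = 7.111 + 9.000 + 1.778 = 17.889; σ = √17.889 = 4.230 days.
Z = (36 − 29) / 4.230 = 1.655
P(T ≤ 36) = Φ(1.655) ≈ 0.951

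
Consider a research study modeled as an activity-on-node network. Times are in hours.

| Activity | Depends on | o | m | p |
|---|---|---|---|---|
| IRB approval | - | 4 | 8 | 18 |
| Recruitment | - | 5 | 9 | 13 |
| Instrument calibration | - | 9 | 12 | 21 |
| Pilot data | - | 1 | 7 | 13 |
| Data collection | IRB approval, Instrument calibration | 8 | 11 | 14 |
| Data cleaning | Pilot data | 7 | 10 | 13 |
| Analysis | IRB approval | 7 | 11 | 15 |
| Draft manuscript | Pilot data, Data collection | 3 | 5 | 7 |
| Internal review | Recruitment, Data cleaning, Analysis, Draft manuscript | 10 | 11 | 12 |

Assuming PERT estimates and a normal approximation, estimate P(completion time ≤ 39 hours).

te_IRB approval = (4 + 4·8 + 18)/6 = 54/6 = 9; σ²_IRB approval = ((18−4)/6)² = 5.444
te_Recruitment = (5 + 4·9 + 13)/6 = 54/6 = 9; σ²_Recruitment = ((13−5)/6)² = 1.778
te_Instrument calibration = (9 + 4·12 + 21)/6 = 78/6 = 13; σ²_Instrument calibration = ((21−9)/6)² = 4.000
te_Pilot data = (1 + 4·7 + 13)/6 = 42/6 = 7; σ²_Pilot data = ((13−1)/6)² = 4.000
te_Data collection = (8 + 4·11 + 14)/6 = 66/6 = 11; σ²_Data collection = ((14−8)/6)² = 1.000
te_Data cleaning = (7 + 4·10 + 13)/6 = 60/6 = 10; σ²_Data cleaning = ((13−7)/6)² = 1.000
te_Analysis = (7 + 4·11 + 15)/6 = 66/6 = 11; σ²_Analysis = ((15−7)/6)² = 1.778
te_Draft manuscript = (3 + 4·5 + 7)/6 = 30/6 = 5; σ²_Draft manuscript = ((7−3)/6)² = 0.444
te_Internal review = (10 + 4·11 + 12)/6 = 66/6 = 11; σ²_Internal review = ((12−10)/6)² = 0.111

Forward pass:
ES_IRB approval = 0; EF_IRB approval = 9
ES_Recruitment = 0; EF_Recruitment = 9
ES_Instrument calibration = 0; EF_Instrument calibration = 13
ES_Pilot data = 0; EF_Pilot data = 7
ES_Data collection = max(EF_IRB approval=9, EF_Instrument calibration=13) = 13; EF_Data collection = 13+11 = 24
ES_Data cleaning = 7; EF_Data cleaning = 7+10 = 17
ES_Analysis = 9; EF_Analysis = 9+11 = 20
ES_Draft manuscript = max(EF_Pilot data=7, EF_Data collection=24) = 24; EF_Draft manuscript = 24+5 = 29
ES_Internal review = max(EF_Recruitment=9, EF_Data cleaning=17, EF_Analysis=20, EF_Draft manuscript=29) = 29; EF_Internal review = 29+11 = 40
Expected project duration μ = 40 hours. Critical path: Instrument calibration → Data collection → Draft manuscript → Internal review.

Variance along critical path = 4.000 + 1.000 + 0.444 + 0.111 = 5.556; σ = √5.556 = 2.357 hours.
Z = (39 − 40) / 2.357 = -0.424
P(T ≤ 39) = Φ(-0.424) ≈ 0.336

0.336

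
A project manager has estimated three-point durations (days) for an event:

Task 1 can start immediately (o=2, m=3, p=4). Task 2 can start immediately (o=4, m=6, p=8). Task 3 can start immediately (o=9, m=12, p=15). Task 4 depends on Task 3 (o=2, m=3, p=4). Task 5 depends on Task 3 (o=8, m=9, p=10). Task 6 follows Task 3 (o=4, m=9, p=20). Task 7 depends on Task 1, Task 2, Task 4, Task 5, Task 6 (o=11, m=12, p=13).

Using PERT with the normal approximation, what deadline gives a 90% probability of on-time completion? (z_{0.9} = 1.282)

37.7 days

te_Task 1 = (2 + 4·3 + 4)/6 = 18/6 = 3; σ²_Task 1 = ((4−2)/6)² = 0.111
te_Task 2 = (4 + 4·6 + 8)/6 = 36/6 = 6; σ²_Task 2 = ((8−4)/6)² = 0.444
te_Task 3 = (9 + 4·12 + 15)/6 = 72/6 = 12; σ²_Task 3 = ((15−9)/6)² = 1.000
te_Task 4 = (2 + 4·3 + 4)/6 = 18/6 = 3; σ²_Task 4 = ((4−2)/6)² = 0.111
te_Task 5 = (8 + 4·9 + 10)/6 = 54/6 = 9; σ²_Task 5 = ((10−8)/6)² = 0.111
te_Task 6 = (4 + 4·9 + 20)/6 = 60/6 = 10; σ²_Task 6 = ((20−4)/6)² = 7.111
te_Task 7 = (11 + 4·12 + 13)/6 = 72/6 = 12; σ²_Task 7 = ((13−11)/6)² = 0.111

Forward pass:
ES_Task 1 = 0; EF_Task 1 = 3
ES_Task 2 = 0; EF_Task 2 = 6
ES_Task 3 = 0; EF_Task 3 = 12
ES_Task 4 = 12; EF_Task 4 = 12+3 = 15
ES_Task 5 = 12; EF_Task 5 = 12+9 = 21
ES_Task 6 = 12; EF_Task 6 = 12+10 = 22
ES_Task 7 = max(EF_Task 1=3, EF_Task 2=6, EF_Task 4=15, EF_Task 5=21, EF_Task 6=22) = 22; EF_Task 7 = 22+12 = 34
Expected project duration μ = 34 days. Critical path: Task 3 → Task 6 → Task 7.

Variance along critical path = 1.000 + 7.111 + 0.111 = 8.222; σ = 2.867 days.
D = μ + z·σ = 34 + 1.282·2.867 = 37.7 days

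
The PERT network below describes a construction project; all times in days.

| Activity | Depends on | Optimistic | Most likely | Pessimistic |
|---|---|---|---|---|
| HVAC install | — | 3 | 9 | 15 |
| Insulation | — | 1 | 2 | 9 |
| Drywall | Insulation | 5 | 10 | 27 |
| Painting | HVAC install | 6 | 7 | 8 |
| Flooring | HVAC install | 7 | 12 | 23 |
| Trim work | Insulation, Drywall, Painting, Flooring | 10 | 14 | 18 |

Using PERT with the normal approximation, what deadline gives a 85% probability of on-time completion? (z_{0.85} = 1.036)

te_HVAC install = (3 + 4·9 + 15)/6 = 54/6 = 9; σ²_HVAC install = ((15−3)/6)² = 4.000
te_Insulation = (1 + 4·2 + 9)/6 = 18/6 = 3; σ²_Insulation = ((9−1)/6)² = 1.778
te_Drywall = (5 + 4·10 + 27)/6 = 72/6 = 12; σ²_Drywall = ((27−5)/6)² = 13.444
te_Painting = (6 + 4·7 + 8)/6 = 42/6 = 7; σ²_Painting = ((8−6)/6)² = 0.111
te_Flooring = (7 + 4·12 + 23)/6 = 78/6 = 13; σ²_Flooring = ((23−7)/6)² = 7.111
te_Trim work = (10 + 4·14 + 18)/6 = 84/6 = 14; σ²_Trim work = ((18−10)/6)² = 1.778

Forward pass:
ES_HVAC install = 0; EF_HVAC install = 9
ES_Insulation = 0; EF_Insulation = 3
ES_Drywall = 3; EF_Drywall = 3+12 = 15
ES_Painting = 9; EF_Painting = 9+7 = 16
ES_Flooring = 9; EF_Flooring = 9+13 = 22
ES_Trim work = max(EF_Insulation=3, EF_Drywall=15, EF_Painting=16, EF_Flooring=22) = 22; EF_Trim work = 22+14 = 36
Expected project duration μ = 36 days. Critical path: HVAC install → Flooring → Trim work.

Variance along critical path = 4.000 + 7.111 + 1.778 = 12.889; σ = 3.590 days.
D = μ + z·σ = 36 + 1.036·3.590 = 39.7 days

39.7 days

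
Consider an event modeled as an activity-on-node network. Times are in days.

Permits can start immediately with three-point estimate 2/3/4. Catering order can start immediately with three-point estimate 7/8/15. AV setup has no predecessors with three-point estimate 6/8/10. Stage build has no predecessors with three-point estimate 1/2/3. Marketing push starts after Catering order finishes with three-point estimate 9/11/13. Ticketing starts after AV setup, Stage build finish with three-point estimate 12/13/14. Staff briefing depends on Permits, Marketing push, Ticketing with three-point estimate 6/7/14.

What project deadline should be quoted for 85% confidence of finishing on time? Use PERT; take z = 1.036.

te_Permits = (2 + 4·3 + 4)/6 = 18/6 = 3; σ²_Permits = ((4−2)/6)² = 0.111
te_Catering order = (7 + 4·8 + 15)/6 = 54/6 = 9; σ²_Catering order = ((15−7)/6)² = 1.778
te_AV setup = (6 + 4·8 + 10)/6 = 48/6 = 8; σ²_AV setup = ((10−6)/6)² = 0.444
te_Stage build = (1 + 4·2 + 3)/6 = 12/6 = 2; σ²_Stage build = ((3−1)/6)² = 0.111
te_Marketing push = (9 + 4·11 + 13)/6 = 66/6 = 11; σ²_Marketing push = ((13−9)/6)² = 0.444
te_Ticketing = (12 + 4·13 + 14)/6 = 78/6 = 13; σ²_Ticketing = ((14−12)/6)² = 0.111
te_Staff briefing = (6 + 4·7 + 14)/6 = 48/6 = 8; σ²_Staff briefing = ((14−6)/6)² = 1.778

Forward pass:
ES_Permits = 0; EF_Permits = 3
ES_Catering order = 0; EF_Catering order = 9
ES_AV setup = 0; EF_AV setup = 8
ES_Stage build = 0; EF_Stage build = 2
ES_Marketing push = 9; EF_Marketing push = 9+11 = 20
ES_Ticketing = max(EF_AV setup=8, EF_Stage build=2) = 8; EF_Ticketing = 8+13 = 21
ES_Staff briefing = max(EF_Permits=3, EF_Marketing push=20, EF_Ticketing=21) = 21; EF_Staff briefing = 21+8 = 29
Expected project duration μ = 29 days. Critical path: AV setup → Ticketing → Staff briefing.

Variance along critical path = 0.444 + 0.111 + 1.778 = 2.333; σ = 1.528 days.
D = μ + z·σ = 29 + 1.036·1.528 = 30.6 days

30.6 days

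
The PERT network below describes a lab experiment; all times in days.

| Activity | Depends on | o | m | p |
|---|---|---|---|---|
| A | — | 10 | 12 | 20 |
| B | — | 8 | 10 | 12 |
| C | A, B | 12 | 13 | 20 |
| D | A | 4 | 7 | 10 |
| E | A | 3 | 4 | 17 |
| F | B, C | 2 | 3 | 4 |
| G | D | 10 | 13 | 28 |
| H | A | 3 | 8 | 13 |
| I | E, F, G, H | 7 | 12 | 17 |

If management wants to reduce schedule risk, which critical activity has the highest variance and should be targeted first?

G

te_A = (10 + 4·12 + 20)/6 = 78/6 = 13; σ²_A = ((20−10)/6)² = 2.778
te_B = (8 + 4·10 + 12)/6 = 60/6 = 10; σ²_B = ((12−8)/6)² = 0.444
te_C = (12 + 4·13 + 20)/6 = 84/6 = 14; σ²_C = ((20−12)/6)² = 1.778
te_D = (4 + 4·7 + 10)/6 = 42/6 = 7; σ²_D = ((10−4)/6)² = 1.000
te_E = (3 + 4·4 + 17)/6 = 36/6 = 6; σ²_E = ((17−3)/6)² = 5.444
te_F = (2 + 4·3 + 4)/6 = 18/6 = 3; σ²_F = ((4−2)/6)² = 0.111
te_G = (10 + 4·13 + 28)/6 = 90/6 = 15; σ²_G = ((28−10)/6)² = 9.000
te_H = (3 + 4·8 + 13)/6 = 48/6 = 8; σ²_H = ((13−3)/6)² = 2.778
te_I = (7 + 4·12 + 17)/6 = 72/6 = 12; σ²_I = ((17−7)/6)² = 2.778

Forward pass:
ES_A = 0; EF_A = 13
ES_B = 0; EF_B = 10
ES_C = max(EF_A=13, EF_B=10) = 13; EF_C = 13+14 = 27
ES_D = 13; EF_D = 13+7 = 20
ES_E = 13; EF_E = 13+6 = 19
ES_F = max(EF_B=10, EF_C=27) = 27; EF_F = 27+3 = 30
ES_G = 20; EF_G = 20+15 = 35
ES_H = 13; EF_H = 13+8 = 21
ES_I = max(EF_E=19, EF_F=30, EF_G=35, EF_H=21) = 35; EF_I = 35+12 = 47
Expected project duration μ = 47 days. Critical path: A → D → G → I.

Variances on critical path: σ²_A=2.778, σ²_D=1.000, σ²_G=9.000, σ²_I=2.778.
Largest is σ²_G = 9.000.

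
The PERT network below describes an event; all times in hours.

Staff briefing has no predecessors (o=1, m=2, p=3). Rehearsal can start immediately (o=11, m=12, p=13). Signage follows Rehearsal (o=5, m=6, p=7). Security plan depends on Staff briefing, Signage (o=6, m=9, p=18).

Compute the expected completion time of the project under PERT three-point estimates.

te_Staff briefing = (1 + 4·2 + 3)/6 = 12/6 = 2
te_Rehearsal = (11 + 4·12 + 13)/6 = 72/6 = 12
te_Signage = (5 + 4·6 + 7)/6 = 36/6 = 6
te_Security plan = (6 + 4·9 + 18)/6 = 60/6 = 10

Forward pass:
ES_Staff briefing = 0; EF_Staff briefing = 2
ES_Rehearsal = 0; EF_Rehearsal = 12
ES_Signage = 12; EF_Signage = 12+6 = 18
ES_Security plan = max(EF_Staff briefing=2, EF_Signage=18) = 18; EF_Security plan = 18+10 = 28
Expected project duration μ = 28 hours. Critical path: Rehearsal → Signage → Security plan.

28 hours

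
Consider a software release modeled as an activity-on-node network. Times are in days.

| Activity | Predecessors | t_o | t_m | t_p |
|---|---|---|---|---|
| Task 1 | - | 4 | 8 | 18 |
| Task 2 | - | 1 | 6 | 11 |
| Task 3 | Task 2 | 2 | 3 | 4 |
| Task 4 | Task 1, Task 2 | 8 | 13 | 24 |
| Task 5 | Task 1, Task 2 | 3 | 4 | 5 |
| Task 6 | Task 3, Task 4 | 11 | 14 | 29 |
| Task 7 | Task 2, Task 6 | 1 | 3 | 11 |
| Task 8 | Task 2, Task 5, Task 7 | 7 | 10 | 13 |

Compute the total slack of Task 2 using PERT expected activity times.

te_Task 1 = (4 + 4·8 + 18)/6 = 54/6 = 9
te_Task 2 = (1 + 4·6 + 11)/6 = 36/6 = 6
te_Task 3 = (2 + 4·3 + 4)/6 = 18/6 = 3
te_Task 4 = (8 + 4·13 + 24)/6 = 84/6 = 14
te_Task 5 = (3 + 4·4 + 5)/6 = 24/6 = 4
te_Task 6 = (11 + 4·14 + 29)/6 = 96/6 = 16
te_Task 7 = (1 + 4·3 + 11)/6 = 24/6 = 4
te_Task 8 = (7 + 4·10 + 13)/6 = 60/6 = 10

Forward pass:
ES_Task 1 = 0; EF_Task 1 = 9
ES_Task 2 = 0; EF_Task 2 = 6
ES_Task 3 = 6; EF_Task 3 = 6+3 = 9
ES_Task 4 = max(EF_Task 1=9, EF_Task 2=6) = 9; EF_Task 4 = 9+14 = 23
ES_Task 5 = max(EF_Task 1=9, EF_Task 2=6) = 9; EF_Task 5 = 9+4 = 13
ES_Task 6 = max(EF_Task 3=9, EF_Task 4=23) = 23; EF_Task 6 = 23+16 = 39
ES_Task 7 = max(EF_Task 2=6, EF_Task 6=39) = 39; EF_Task 7 = 39+4 = 43
ES_Task 8 = max(EF_Task 2=6, EF_Task 5=13, EF_Task 7=43) = 43; EF_Task 8 = 43+10 = 53
Expected project duration μ = 53 days. Critical path: Task 1 → Task 4 → Task 6 → Task 7 → Task 8.

Backward pass:
LF_Task 8 = 53; LS_Task 8 = 53−10 = 43
LF_Task 7 = LS_Task 8 = 43; LS_Task 7 = 43−4 = 39
LF_Task 6 = LS_Task 7 = 39; LS_Task 6 = 39−16 = 23
LF_Task 5 = LS_Task 8 = 43; LS_Task 5 = 43−4 = 39
LF_Task 4 = LS_Task 6 = 23; LS_Task 4 = 23−14 = 9
LF_Task 3 = LS_Task 6 = 23; LS_Task 3 = 23−3 = 20
LF_Task 2 = min(LS_Task 3=20, LS_Task 4=9, LS_Task 5=39, LS_Task 7=39, LS_Task 8=43) = 9; LS_Task 2 = 9−6 = 3
LF_Task 1 = min(LS_Task 4=9, LS_Task 5=39) = 9; LS_Task 1 = 9−9 = 0
Slack_Task 2 = LS_Task 2 − ES_Task 2 = 3 − 0 = 3

3 days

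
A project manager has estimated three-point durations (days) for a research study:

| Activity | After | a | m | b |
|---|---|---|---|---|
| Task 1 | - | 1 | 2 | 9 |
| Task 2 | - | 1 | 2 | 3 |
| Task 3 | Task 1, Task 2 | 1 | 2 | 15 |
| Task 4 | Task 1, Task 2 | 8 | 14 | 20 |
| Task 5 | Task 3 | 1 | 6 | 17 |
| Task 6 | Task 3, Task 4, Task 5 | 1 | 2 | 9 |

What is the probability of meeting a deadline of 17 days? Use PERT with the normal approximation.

0.138

te_Task 1 = (1 + 4·2 + 9)/6 = 18/6 = 3; σ²_Task 1 = ((9−1)/6)² = 1.778
te_Task 2 = (1 + 4·2 + 3)/6 = 12/6 = 2; σ²_Task 2 = ((3−1)/6)² = 0.111
te_Task 3 = (1 + 4·2 + 15)/6 = 24/6 = 4; σ²_Task 3 = ((15−1)/6)² = 5.444
te_Task 4 = (8 + 4·14 + 20)/6 = 84/6 = 14; σ²_Task 4 = ((20−8)/6)² = 4.000
te_Task 5 = (1 + 4·6 + 17)/6 = 42/6 = 7; σ²_Task 5 = ((17−1)/6)² = 7.111
te_Task 6 = (1 + 4·2 + 9)/6 = 18/6 = 3; σ²_Task 6 = ((9−1)/6)² = 1.778

Forward pass:
ES_Task 1 = 0; EF_Task 1 = 3
ES_Task 2 = 0; EF_Task 2 = 2
ES_Task 3 = max(EF_Task 1=3, EF_Task 2=2) = 3; EF_Task 3 = 3+4 = 7
ES_Task 4 = max(EF_Task 1=3, EF_Task 2=2) = 3; EF_Task 4 = 3+14 = 17
ES_Task 5 = 7; EF_Task 5 = 7+7 = 14
ES_Task 6 = max(EF_Task 3=7, EF_Task 4=17, EF_Task 5=14) = 17; EF_Task 6 = 17+3 = 20
Expected project duration μ = 20 days. Critical path: Task 1 → Task 4 → Task 6.

Variance along critical path = 1.778 + 4.000 + 1.778 = 7.556; σ = √7.556 = 2.749 days.
Z = (17 − 20) / 2.749 = -1.091
P(T ≤ 17) = Φ(-1.091) ≈ 0.138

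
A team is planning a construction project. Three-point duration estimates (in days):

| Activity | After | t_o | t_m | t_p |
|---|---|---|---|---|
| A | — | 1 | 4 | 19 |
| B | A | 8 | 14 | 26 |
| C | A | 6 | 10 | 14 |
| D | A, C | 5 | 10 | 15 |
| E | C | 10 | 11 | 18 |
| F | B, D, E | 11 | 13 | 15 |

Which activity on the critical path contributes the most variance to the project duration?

A

te_A = (1 + 4·4 + 19)/6 = 36/6 = 6; σ²_A = ((19−1)/6)² = 9.000
te_B = (8 + 4·14 + 26)/6 = 90/6 = 15; σ²_B = ((26−8)/6)² = 9.000
te_C = (6 + 4·10 + 14)/6 = 60/6 = 10; σ²_C = ((14−6)/6)² = 1.778
te_D = (5 + 4·10 + 15)/6 = 60/6 = 10; σ²_D = ((15−5)/6)² = 2.778
te_E = (10 + 4·11 + 18)/6 = 72/6 = 12; σ²_E = ((18−10)/6)² = 1.778
te_F = (11 + 4·13 + 15)/6 = 78/6 = 13; σ²_F = ((15−11)/6)² = 0.444

Forward pass:
ES_A = 0; EF_A = 6
ES_B = 6; EF_B = 6+15 = 21
ES_C = 6; EF_C = 6+10 = 16
ES_D = max(EF_A=6, EF_C=16) = 16; EF_D = 16+10 = 26
ES_E = 16; EF_E = 16+12 = 28
ES_F = max(EF_B=21, EF_D=26, EF_E=28) = 28; EF_F = 28+13 = 41
Expected project duration μ = 41 days. Critical path: A → C → E → F.

Variances on critical path: σ²_A=9.000, σ²_C=1.778, σ²_E=1.778, σ²_F=0.444.
Largest is σ²_A = 9.000.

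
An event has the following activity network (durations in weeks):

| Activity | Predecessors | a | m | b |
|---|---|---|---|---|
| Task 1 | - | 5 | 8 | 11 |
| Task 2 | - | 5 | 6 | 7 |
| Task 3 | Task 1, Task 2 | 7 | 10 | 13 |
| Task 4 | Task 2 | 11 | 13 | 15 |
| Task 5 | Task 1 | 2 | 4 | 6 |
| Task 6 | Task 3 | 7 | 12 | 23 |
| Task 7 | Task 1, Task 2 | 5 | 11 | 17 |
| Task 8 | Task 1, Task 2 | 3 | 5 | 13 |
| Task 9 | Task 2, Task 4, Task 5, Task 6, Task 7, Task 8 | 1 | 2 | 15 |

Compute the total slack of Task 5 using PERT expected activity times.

te_Task 1 = (5 + 4·8 + 11)/6 = 48/6 = 8
te_Task 2 = (5 + 4·6 + 7)/6 = 36/6 = 6
te_Task 3 = (7 + 4·10 + 13)/6 = 60/6 = 10
te_Task 4 = (11 + 4·13 + 15)/6 = 78/6 = 13
te_Task 5 = (2 + 4·4 + 6)/6 = 24/6 = 4
te_Task 6 = (7 + 4·12 + 23)/6 = 78/6 = 13
te_Task 7 = (5 + 4·11 + 17)/6 = 66/6 = 11
te_Task 8 = (3 + 4·5 + 13)/6 = 36/6 = 6
te_Task 9 = (1 + 4·2 + 15)/6 = 24/6 = 4

Forward pass:
ES_Task 1 = 0; EF_Task 1 = 8
ES_Task 2 = 0; EF_Task 2 = 6
ES_Task 3 = max(EF_Task 1=8, EF_Task 2=6) = 8; EF_Task 3 = 8+10 = 18
ES_Task 4 = 6; EF_Task 4 = 6+13 = 19
ES_Task 5 = 8; EF_Task 5 = 8+4 = 12
ES_Task 6 = 18; EF_Task 6 = 18+13 = 31
ES_Task 7 = max(EF_Task 1=8, EF_Task 2=6) = 8; EF_Task 7 = 8+11 = 19
ES_Task 8 = max(EF_Task 1=8, EF_Task 2=6) = 8; EF_Task 8 = 8+6 = 14
ES_Task 9 = max(EF_Task 2=6, EF_Task 4=19, EF_Task 5=12, EF_Task 6=31, EF_Task 7=19, EF_Task 8=14) = 31; EF_Task 9 = 31+4 = 35
Expected project duration μ = 35 weeks. Critical path: Task 1 → Task 3 → Task 6 → Task 9.

Backward pass:
LF_Task 9 = 35; LS_Task 9 = 35−4 = 31
LF_Task 8 = LS_Task 9 = 31; LS_Task 8 = 31−6 = 25
LF_Task 7 = LS_Task 9 = 31; LS_Task 7 = 31−11 = 20
LF_Task 6 = LS_Task 9 = 31; LS_Task 6 = 31−13 = 18
LF_Task 5 = LS_Task 9 = 31; LS_Task 5 = 31−4 = 27
LF_Task 4 = LS_Task 9 = 31; LS_Task 4 = 31−13 = 18
LF_Task 3 = LS_Task 6 = 18; LS_Task 3 = 18−10 = 8
LF_Task 2 = min(LS_Task 3=8, LS_Task 4=18, LS_Task 7=20, LS_Task 8=25, LS_Task 9=31) = 8; LS_Task 2 = 8−6 = 2
LF_Task 1 = min(LS_Task 3=8, LS_Task 5=27, LS_Task 7=20, LS_Task 8=25) = 8; LS_Task 1 = 8−8 = 0
Slack_Task 5 = LS_Task 5 − ES_Task 5 = 27 − 8 = 19

19 weeks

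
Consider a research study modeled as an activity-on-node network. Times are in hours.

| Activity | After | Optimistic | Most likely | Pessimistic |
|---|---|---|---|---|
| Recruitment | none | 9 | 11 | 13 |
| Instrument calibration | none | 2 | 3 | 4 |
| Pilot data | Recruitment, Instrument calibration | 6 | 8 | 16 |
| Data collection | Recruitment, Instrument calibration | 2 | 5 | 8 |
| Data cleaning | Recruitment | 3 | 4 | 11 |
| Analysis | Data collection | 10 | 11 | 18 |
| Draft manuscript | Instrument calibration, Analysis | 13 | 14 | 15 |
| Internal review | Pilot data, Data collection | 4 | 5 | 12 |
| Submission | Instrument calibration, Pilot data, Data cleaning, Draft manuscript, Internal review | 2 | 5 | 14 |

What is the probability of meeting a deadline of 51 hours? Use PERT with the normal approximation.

te_Recruitment = (9 + 4·11 + 13)/6 = 66/6 = 11; σ²_Recruitment = ((13−9)/6)² = 0.444
te_Instrument calibration = (2 + 4·3 + 4)/6 = 18/6 = 3; σ²_Instrument calibration = ((4−2)/6)² = 0.111
te_Pilot data = (6 + 4·8 + 16)/6 = 54/6 = 9; σ²_Pilot data = ((16−6)/6)² = 2.778
te_Data collection = (2 + 4·5 + 8)/6 = 30/6 = 5; σ²_Data collection = ((8−2)/6)² = 1.000
te_Data cleaning = (3 + 4·4 + 11)/6 = 30/6 = 5; σ²_Data cleaning = ((11−3)/6)² = 1.778
te_Analysis = (10 + 4·11 + 18)/6 = 72/6 = 12; σ²_Analysis = ((18−10)/6)² = 1.778
te_Draft manuscript = (13 + 4·14 + 15)/6 = 84/6 = 14; σ²_Draft manuscript = ((15−13)/6)² = 0.111
te_Internal review = (4 + 4·5 + 12)/6 = 36/6 = 6; σ²_Internal review = ((12−4)/6)² = 1.778
te_Submission = (2 + 4·5 + 14)/6 = 36/6 = 6; σ²_Submission = ((14−2)/6)² = 4.000

Forward pass:
ES_Recruitment = 0; EF_Recruitment = 11
ES_Instrument calibration = 0; EF_Instrument calibration = 3
ES_Pilot data = max(EF_Recruitment=11, EF_Instrument calibration=3) = 11; EF_Pilot data = 11+9 = 20
ES_Data collection = max(EF_Recruitment=11, EF_Instrument calibration=3) = 11; EF_Data collection = 11+5 = 16
ES_Data cleaning = 11; EF_Data cleaning = 11+5 = 16
ES_Analysis = 16; EF_Analysis = 16+12 = 28
ES_Draft manuscript = max(EF_Instrument calibration=3, EF_Analysis=28) = 28; EF_Draft manuscript = 28+14 = 42
ES_Internal review = max(EF_Pilot data=20, EF_Data collection=16) = 20; EF_Internal review = 20+6 = 26
ES_Submission = max(EF_Instrument calibration=3, EF_Pilot data=20, EF_Data cleaning=16, EF_Draft manuscript=42, EF_Internal review=26) = 42; EF_Submission = 42+6 = 48
Expected project duration μ = 48 hours. Critical path: Recruitment → Data collection → Analysis → Draft manuscript → Submission.

Variance along critical path = 0.444 + 1.000 + 1.778 + 0.111 + 4.000 = 7.333; σ = √7.333 = 2.708 hours.
Z = (51 − 48) / 2.708 = 1.108
P(T ≤ 51) = Φ(1.108) ≈ 0.866

0.866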